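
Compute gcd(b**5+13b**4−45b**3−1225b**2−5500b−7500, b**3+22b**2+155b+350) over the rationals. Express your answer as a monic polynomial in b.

b**2+15b+50

Repeated division with remainder:
  b**5+13b**4−45b**3−1225b**2−5500b−7500 = (b**2−9b−2)(b**3+22b**2+155b+350) + (−136b**2−2040b−6800)
  b**3+22b**2+155b+350 = (−(1/136)b−7/136)(−136b**2−2040b−6800) + (0)
Last nonzero remainder: −136b**2−2040b−6800. Dividing through by −136 gives the monic gcd b**2+15b+50.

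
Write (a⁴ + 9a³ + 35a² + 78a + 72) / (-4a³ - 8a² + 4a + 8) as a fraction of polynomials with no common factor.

Repeated division with remainder:
  a⁴ + 9a³ + 35a² + 78a + 72 = (-(1/4)a - 7/4)(-4a³ - 8a² + 4a + 8) + (22a² + 87a + 86)
  -4a³ - 8a² + 4a + 8 = (-(2/11)a + 43/121)(22a² + 87a + 86) + (-(1365/121)a - 2730/121)
  22a² + 87a + 86 = (-(2662/1365)a - 5203/1365)(-(1365/121)a - 2730/121) + (0)
Last nonzero remainder: -(1365/121)a - 2730/121. Dividing through by -1365/121 gives the monic gcd a + 2.
Cancel a + 2 from numerator and denominator to get the reduced form.

(-a³ - 7a² - 21a - 36)/(4a² - 4)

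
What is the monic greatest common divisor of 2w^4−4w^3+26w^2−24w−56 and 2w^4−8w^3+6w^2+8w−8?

w^2−w−2

Repeated division with remainder:
  2w^4−4w^3+26w^2−24w−56 = (2w^4−8w^3+6w^2+8w−8) + (4w^3+20w^2−32w−48)
  2w^4−8w^3+6w^2+8w−8 = ((1/2)w−9/2)(4w^3+20w^2−32w−48) + (112w^2−112w−224)
  4w^3+20w^2−32w−48 = ((1/28)w+3/14)(112w^2−112w−224) + (0)
Last nonzero remainder: 112w^2−112w−224. Dividing through by 112 gives the monic gcd w^2−w−2.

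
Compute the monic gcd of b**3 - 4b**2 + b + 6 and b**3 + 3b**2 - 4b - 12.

Apply the Euclidean algorithm:
  b**3 - 4b**2 + b + 6 = (b**3 + 3b**2 - 4b - 12) + (-7b**2 + 5b + 18)
  b**3 + 3b**2 - 4b - 12 = (-(1/7)b - 26/49)(-7b**2 + 5b + 18) + ((60/49)b - 120/49)
  -7b**2 + 5b + 18 = (-(343/60)b - 147/20)((60/49)b - 120/49) + (0)
Last nonzero remainder: (60/49)b - 120/49. Dividing through by 60/49 gives the monic gcd b - 2.

b - 2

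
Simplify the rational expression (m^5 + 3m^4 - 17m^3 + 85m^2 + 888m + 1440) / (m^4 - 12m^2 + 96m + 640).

Repeated division with remainder:
  m^5 + 3m^4 - 17m^3 + 85m^2 + 888m + 1440 = (m + 3)(m^4 - 12m^2 + 96m + 640) + (-5m^3 + 25m^2 - 40m - 480)
  m^4 - 12m^2 + 96m + 640 = (-(1/5)m - 1)(-5m^3 + 25m^2 - 40m - 480) + (5m^2 - 40m + 160)
  -5m^3 + 25m^2 - 40m - 480 = (-m - 3)(5m^2 - 40m + 160) + (0)
Last nonzero remainder: 5m^2 - 40m + 160. Dividing through by 5 gives the monic gcd m^2 - 8m + 32.
Cancel m^2 - 8m + 32 from numerator and denominator to get the reduced form.

(m^3 + 11m^2 + 39m + 45)/(m^2 + 8m + 20)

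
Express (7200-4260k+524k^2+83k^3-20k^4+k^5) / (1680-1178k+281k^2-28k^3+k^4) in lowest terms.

Repeated division with remainder:
  k^5-20k^4+83k^3+524k^2-4260k+7200 = (k+8)(k^4-28k^3+281k^2-1178k+1680) + (26k^3-546k^2+3484k-6240)
  k^4-28k^3+281k^2-1178k+1680 = ((1/26)k-7/26)(26k^3-546k^2+3484k-6240) + (0)
Last nonzero remainder: 26k^3-546k^2+3484k-6240. Dividing through by 26 gives the monic gcd k^3-21k^2+134k-240.
Cancel k^3-21k^2+134k-240 from numerator and denominator to get the reduced form.

(-30+k+k^2)/(-7+k)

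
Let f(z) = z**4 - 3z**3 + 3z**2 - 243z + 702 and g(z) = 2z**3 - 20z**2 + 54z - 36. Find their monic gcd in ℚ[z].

z**2 - 9z + 18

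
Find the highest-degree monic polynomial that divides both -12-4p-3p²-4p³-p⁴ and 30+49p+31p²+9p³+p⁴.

6+5p+p²

Repeated division with remainder:
  -p⁴-4p³-3p²-4p-12 = (-1)(p⁴+9p³+31p²+49p+30) + (5p³+28p²+45p+18)
  p⁴+9p³+31p²+49p+30 = ((1/5)p+17/25)(5p³+28p²+45p+18) + ((74/25)p²+(74/5)p+444/25)
  5p³+28p²+45p+18 = ((125/74)p+75/74)((74/25)p²+(74/5)p+444/25) + (0)
Last nonzero remainder: (74/25)p²+(74/5)p+444/25. Dividing through by 74/25 gives the monic gcd p²+5p+6.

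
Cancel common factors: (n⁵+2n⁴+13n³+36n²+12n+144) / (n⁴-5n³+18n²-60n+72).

Euclidean algorithm in ℚ[n]:
  n⁵+2n⁴+13n³+36n²+12n+144 = (n+7)(n⁴-5n³+18n²-60n+72) + (30n³-30n²+360n-360)
  n⁴-5n³+18n²-60n+72 = ((1/30)n-2/15)(30n³-30n²+360n-360) + (2n²+24)
  30n³-30n²+360n-360 = (15n-15)(2n²+24) + (0)
Last nonzero remainder: 2n²+24. Dividing through by 2 gives the monic gcd n²+12.
Cancel n²+12 from numerator and denominator to get the reduced form.

(n³+2n²+n+12)/(n²-5n+6)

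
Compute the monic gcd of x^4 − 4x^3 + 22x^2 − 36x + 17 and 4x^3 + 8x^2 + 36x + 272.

Apply the Euclidean algorithm:
  x^4 − 4x^3 + 22x^2 − 36x + 17 = ((1/4)x − 3/2)(4x^3 + 8x^2 + 36x + 272) + (25x^2 − 50x + 425)
  4x^3 + 8x^2 + 36x + 272 = ((4/25)x + 16/25)(25x^2 − 50x + 425) + (0)
Last nonzero remainder: 25x^2 − 50x + 425. Dividing through by 25 gives the monic gcd x^2 − 2x + 17.

x^2 − 2x + 17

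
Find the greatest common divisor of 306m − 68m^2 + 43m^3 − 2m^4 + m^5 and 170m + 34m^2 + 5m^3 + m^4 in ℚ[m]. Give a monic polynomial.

By polynomial division,
  m^5 − 2m^4 + 43m^3 − 68m^2 + 306m = (m − 7)(m^4 + 5m^3 + 34m^2 + 170m) + (44m^3 + 1496m)
  m^4 + 5m^3 + 34m^2 + 170m = ((1/44)m + 5/44)(44m^3 + 1496m) + (0)
Last nonzero remainder: 44m^3 + 1496m. Dividing through by 44 gives the monic gcd m^3 + 34m.

34m + m^3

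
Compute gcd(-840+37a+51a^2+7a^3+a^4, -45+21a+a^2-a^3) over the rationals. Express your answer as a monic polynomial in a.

-15+2a+a^2

Apply the Euclidean algorithm:
  a^4+7a^3+51a^2+37a-840 = (-a-8)(-a^3+a^2+21a-45) + (80a^2+160a-1200)
  -a^3+a^2+21a-45 = (-(1/80)a+3/80)(80a^2+160a-1200) + (0)
Last nonzero remainder: 80a^2+160a-1200. Dividing through by 80 gives the monic gcd a^2+2a-15.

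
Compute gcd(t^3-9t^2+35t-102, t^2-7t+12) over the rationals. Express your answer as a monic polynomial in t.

1

Repeated division with remainder:
  t^3-9t^2+35t-102 = (t-2)(t^2-7t+12) + (9t-78)
  t^2-7t+12 = ((1/9)t+5/27)(9t-78) + (238/9)
  9t-78 = ((81/238)t-351/119)(238/9) + (0)
The last nonzero remainder is the constant 238/9, so the polynomials are coprime and gcd = 1.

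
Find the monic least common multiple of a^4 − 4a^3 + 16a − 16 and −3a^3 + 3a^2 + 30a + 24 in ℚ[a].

a^6 − 7a^5 + 8a^4 + 32a^3 − 64a^2 − 16a + 64

By polynomial division,
  a^4 − 4a^3 + 16a − 16 = (−(1/3)a + 1)(−3a^3 + 3a^2 + 30a + 24) + (7a^2 − 6a − 40)
  −3a^3 + 3a^2 + 30a + 24 = (−(3/7)a + 3/49)(7a^2 − 6a − 40) + ((648/49)a + 1296/49)
  7a^2 − 6a − 40 = ((343/648)a − 245/162)((648/49)a + 1296/49) + (0)
Last nonzero remainder: (648/49)a + 1296/49. Dividing through by 648/49 gives the monic gcd a + 2.
Then lcm(f, g) = f·g / gcd(f, g); expanding and making the result monic gives the answer.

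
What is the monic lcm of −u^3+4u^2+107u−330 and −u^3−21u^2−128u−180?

By polynomial division,
  −u^3+4u^2+107u−330 = (−u^3−21u^2−128u−180) + (25u^2+235u−150)
  −u^3−21u^2−128u−180 = (−(1/25)u−58/125)(25u^2+235u−150) + (−(624/25)u−1248/5)
  25u^2+235u−150 = (−(625/624)u+125/208)(−(624/25)u−1248/5) + (0)
Last nonzero remainder: −(624/25)u−1248/5. Dividing through by −624/25 gives the monic gcd u+10.
Then lcm(f, g) = f·g / gcd(f, g); expanding and making the result monic gives the answer.

u^5+7u^4−133u^3−919u^2+1704u+5940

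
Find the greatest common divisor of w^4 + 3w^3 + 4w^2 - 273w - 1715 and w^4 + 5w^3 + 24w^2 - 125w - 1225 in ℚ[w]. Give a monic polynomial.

w^3 + 10w^2 + 74w + 245

Apply the Euclidean algorithm:
  w^4 + 3w^3 + 4w^2 - 273w - 1715 = (w^4 + 5w^3 + 24w^2 - 125w - 1225) + (-2w^3 - 20w^2 - 148w - 490)
  w^4 + 5w^3 + 24w^2 - 125w - 1225 = (-(1/2)w + 5/2)(-2w^3 - 20w^2 - 148w - 490) + (0)
Last nonzero remainder: -2w^3 - 20w^2 - 148w - 490. Dividing through by -2 gives the monic gcd w^3 + 10w^2 + 74w + 245.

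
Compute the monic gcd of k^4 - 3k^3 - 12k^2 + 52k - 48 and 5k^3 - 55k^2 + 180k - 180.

k^2 - 5k + 6

Euclidean algorithm in ℚ[k]:
  k^4 - 3k^3 - 12k^2 + 52k - 48 = ((1/5)k + 8/5)(5k^3 - 55k^2 + 180k - 180) + (40k^2 - 200k + 240)
  5k^3 - 55k^2 + 180k - 180 = ((1/8)k - 3/4)(40k^2 - 200k + 240) + (0)
Last nonzero remainder: 40k^2 - 200k + 240. Dividing through by 40 gives the monic gcd k^2 - 5k + 6.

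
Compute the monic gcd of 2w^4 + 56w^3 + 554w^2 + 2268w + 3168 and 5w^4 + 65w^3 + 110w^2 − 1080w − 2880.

Apply the Euclidean algorithm:
  2w^4 + 56w^3 + 554w^2 + 2268w + 3168 = (2/5)(5w^4 + 65w^3 + 110w^2 − 1080w − 2880) + (30w^3 + 510w^2 + 2700w + 4320)
  5w^4 + 65w^3 + 110w^2 − 1080w − 2880 = ((1/6)w − 2/3)(30w^3 + 510w^2 + 2700w + 4320) + (0)
Last nonzero remainder: 30w^3 + 510w^2 + 2700w + 4320. Dividing through by 30 gives the monic gcd w^3 + 17w^2 + 90w + 144.

w^3 + 17w^2 + 90w + 144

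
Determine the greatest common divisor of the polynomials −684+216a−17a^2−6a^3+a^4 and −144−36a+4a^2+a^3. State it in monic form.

−36+a^2

Euclidean algorithm in ℚ[a]:
  a^4−6a^3−17a^2+216a−684 = (a−10)(a^3+4a^2−36a−144) + (59a^2−2124)
  a^3+4a^2−36a−144 = ((1/59)a+4/59)(59a^2−2124) + (0)
Last nonzero remainder: 59a^2−2124. Dividing through by 59 gives the monic gcd a^2−36.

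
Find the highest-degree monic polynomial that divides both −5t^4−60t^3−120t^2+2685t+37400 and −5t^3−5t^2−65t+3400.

By polynomial division,
  −5t^4−60t^3−120t^2+2685t+37400 = (t+11)(−5t^3−5t^2−65t+3400) + (0)
Last nonzero remainder: −5t^3−5t^2−65t+3400. Dividing through by −5 gives the monic gcd t^3+t^2+13t−680.

t^3+t^2+13t−680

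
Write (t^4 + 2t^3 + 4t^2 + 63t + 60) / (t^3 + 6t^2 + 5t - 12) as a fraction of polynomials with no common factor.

(t^3 - 2t^2 + 12t + 15)/(t^2 + 2t - 3)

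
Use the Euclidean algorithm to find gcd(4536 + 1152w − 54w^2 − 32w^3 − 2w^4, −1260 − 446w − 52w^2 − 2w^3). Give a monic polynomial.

63 + 16w + w^2

By polynomial division,
  −2w^4 − 32w^3 − 54w^2 + 1152w + 4536 = (w − 10)(−2w^3 − 52w^2 − 446w − 1260) + (−128w^2 − 2048w − 8064)
  −2w^3 − 52w^2 − 446w − 1260 = ((1/64)w + 5/32)(−128w^2 − 2048w − 8064) + (0)
Last nonzero remainder: −128w^2 − 2048w − 8064. Dividing through by −128 gives the monic gcd w^2 + 16w + 63.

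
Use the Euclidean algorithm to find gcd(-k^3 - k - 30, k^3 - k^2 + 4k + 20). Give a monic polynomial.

k^2 - 3k + 10

Repeated division with remainder:
  -k^3 - k - 30 = (-1)(k^3 - k^2 + 4k + 20) + (-k^2 + 3k - 10)
  k^3 - k^2 + 4k + 20 = (-k - 2)(-k^2 + 3k - 10) + (0)
Last nonzero remainder: -k^2 + 3k - 10. Dividing through by -1 gives the monic gcd k^2 - 3k + 10.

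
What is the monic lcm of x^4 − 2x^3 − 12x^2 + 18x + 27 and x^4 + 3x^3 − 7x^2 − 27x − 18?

Apply the Euclidean algorithm:
  x^4 − 2x^3 − 12x^2 + 18x + 27 = (x^4 + 3x^3 − 7x^2 − 27x − 18) + (−5x^3 − 5x^2 + 45x + 45)
  x^4 + 3x^3 − 7x^2 − 27x − 18 = (−(1/5)x − 2/5)(−5x^3 − 5x^2 + 45x + 45) + (0)
Last nonzero remainder: −5x^3 − 5x^2 + 45x + 45. Dividing through by −5 gives the monic gcd x^3 + x^2 − 9x − 9.
Then lcm(f, g) = f·g / gcd(f, g); expanding and making the result monic gives the answer.

x^5 − 16x^3 − 6x^2 + 63x + 54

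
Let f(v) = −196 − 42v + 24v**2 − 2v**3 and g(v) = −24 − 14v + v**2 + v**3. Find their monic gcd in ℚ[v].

Euclidean algorithm in ℚ[v]:
  −2v**3 + 24v**2 − 42v − 196 = (−2)(v**3 + v**2 − 14v − 24) + (26v**2 − 70v − 244)
  v**3 + v**2 − 14v − 24 = ((1/26)v + 24/169)(26v**2 − 70v − 244) + ((900/169)v + 1800/169)
  26v**2 − 70v − 244 = ((2197/450)v − 10309/450)((900/169)v + 1800/169) + (0)
Last nonzero remainder: (900/169)v + 1800/169. Dividing through by 900/169 gives the monic gcd v + 2.

2 + v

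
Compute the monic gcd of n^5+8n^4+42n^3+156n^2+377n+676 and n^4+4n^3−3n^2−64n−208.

n^3+8n^2+29n+52

By polynomial division,
  n^5+8n^4+42n^3+156n^2+377n+676 = (n+4)(n^4+4n^3−3n^2−64n−208) + (29n^3+232n^2+841n+1508)
  n^4+4n^3−3n^2−64n−208 = ((1/29)n−4/29)(29n^3+232n^2+841n+1508) + (0)
Last nonzero remainder: 29n^3+232n^2+841n+1508. Dividing through by 29 gives the monic gcd n^3+8n^2+29n+52.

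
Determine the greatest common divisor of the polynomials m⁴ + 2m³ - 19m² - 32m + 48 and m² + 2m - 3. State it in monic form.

m² + 2m - 3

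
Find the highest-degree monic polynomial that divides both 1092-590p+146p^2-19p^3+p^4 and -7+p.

Euclidean algorithm in ℚ[p]:
  p^4-19p^3+146p^2-590p+1092 = (p^3-12p^2+62p-156)(p-7) + (0)
The last nonzero remainder p-7 is already monic.

-7+p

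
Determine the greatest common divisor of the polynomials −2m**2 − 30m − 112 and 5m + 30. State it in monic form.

1

Apply the Euclidean algorithm:
  −2m**2 − 30m − 112 = (−(2/5)m − 18/5)(5m + 30) + (−4)
  5m + 30 = (−(5/4)m − 15/2)(−4) + (0)
The last nonzero remainder is the constant −4, so the polynomials are coprime and gcd = 1.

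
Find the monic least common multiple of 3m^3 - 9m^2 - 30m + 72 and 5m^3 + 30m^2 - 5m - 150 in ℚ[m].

Repeated division with remainder:
  3m^3 - 9m^2 - 30m + 72 = (3/5)(5m^3 + 30m^2 - 5m - 150) + (-27m^2 - 27m + 162)
  5m^3 + 30m^2 - 5m - 150 = (-(5/27)m - 25/27)(-27m^2 - 27m + 162) + (0)
Last nonzero remainder: -27m^2 - 27m + 162. Dividing through by -27 gives the monic gcd m^2 + m - 6.
Then lcm(f, g) = f·g / gcd(f, g); expanding and making the result monic gives the answer.

m^4 + 2m^3 - 25m^2 - 26m + 120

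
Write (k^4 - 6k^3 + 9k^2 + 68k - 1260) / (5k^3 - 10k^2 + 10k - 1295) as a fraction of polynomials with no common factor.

(k^3 + k^2 + 16k + 180)/(5k^2 + 25k + 185)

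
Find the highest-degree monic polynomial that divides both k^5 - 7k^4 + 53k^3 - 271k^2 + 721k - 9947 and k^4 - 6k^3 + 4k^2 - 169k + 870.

k^2 + 5k + 29

Apply the Euclidean algorithm:
  k^5 - 7k^4 + 53k^3 - 271k^2 + 721k - 9947 = (k - 1)(k^4 - 6k^3 + 4k^2 - 169k + 870) + (43k^3 - 98k^2 - 318k - 9077)
  k^4 - 6k^3 + 4k^2 - 169k + 870 = ((1/43)k - 160/1849)(43k^3 - 98k^2 - 318k - 9077) + ((5390/1849)k^2 + (26950/1849)k + 156310/1849)
  43k^3 - 98k^2 - 318k - 9077 = ((79507/5390)k - 578737/5390)((5390/1849)k^2 + (26950/1849)k + 156310/1849) + (0)
Last nonzero remainder: (5390/1849)k^2 + (26950/1849)k + 156310/1849. Dividing through by 5390/1849 gives the monic gcd k^2 + 5k + 29.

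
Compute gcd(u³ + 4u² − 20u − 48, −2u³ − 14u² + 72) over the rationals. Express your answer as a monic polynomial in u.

u + 6

Euclidean algorithm in ℚ[u]:
  u³ + 4u² − 20u − 48 = (−1/2)(−2u³ − 14u² + 72) + (−3u² − 20u − 12)
  −2u³ − 14u² + 72 = ((2/3)u + 2/9)(−3u² − 20u − 12) + ((112/9)u + 224/3)
  −3u² − 20u − 12 = (−(27/112)u − 9/56)((112/9)u + 224/3) + (0)
Last nonzero remainder: (112/9)u + 224/3. Dividing through by 112/9 gives the monic gcd u + 6.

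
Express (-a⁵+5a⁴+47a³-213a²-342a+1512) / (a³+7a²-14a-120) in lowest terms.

(-a³+7a²+9a-63)/(a+5)

Apply the Euclidean algorithm:
  -a⁵+5a⁴+47a³-213a²-342a+1512 = (-a²+12a-51)(a³+7a²-14a-120) + (192a²+384a-4608)
  a³+7a²-14a-120 = ((1/192)a+5/192)(192a²+384a-4608) + (0)
Last nonzero remainder: 192a²+384a-4608. Dividing through by 192 gives the monic gcd a²+2a-24.
Cancel a²+2a-24 from numerator and denominator to get the reduced form.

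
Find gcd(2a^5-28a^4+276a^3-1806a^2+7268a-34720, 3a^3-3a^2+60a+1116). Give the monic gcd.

a^2-7a+62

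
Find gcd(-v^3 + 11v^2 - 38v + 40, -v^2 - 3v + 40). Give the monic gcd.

By polynomial division,
  -v^3 + 11v^2 - 38v + 40 = (v - 14)(-v^2 - 3v + 40) + (-120v + 600)
  -v^2 - 3v + 40 = ((1/120)v + 1/15)(-120v + 600) + (0)
Last nonzero remainder: -120v + 600. Dividing through by -120 gives the monic gcd v - 5.

v - 5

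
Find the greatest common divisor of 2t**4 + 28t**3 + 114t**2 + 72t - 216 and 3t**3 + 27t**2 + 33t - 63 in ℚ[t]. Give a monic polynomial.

Apply the Euclidean algorithm:
  2t**4 + 28t**3 + 114t**2 + 72t - 216 = ((2/3)t + 10/3)(3t**3 + 27t**2 + 33t - 63) + (2t**2 + 4t - 6)
  3t**3 + 27t**2 + 33t - 63 = ((3/2)t + 21/2)(2t**2 + 4t - 6) + (0)
Last nonzero remainder: 2t**2 + 4t - 6. Dividing through by 2 gives the monic gcd t**2 + 2t - 3.

t**2 + 2t - 3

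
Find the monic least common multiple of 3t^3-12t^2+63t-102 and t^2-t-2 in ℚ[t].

Euclidean algorithm in ℚ[t]:
  3t^3-12t^2+63t-102 = (3t-9)(t^2-t-2) + (60t-120)
  t^2-t-2 = ((1/60)t+1/60)(60t-120) + (0)
Last nonzero remainder: 60t-120. Dividing through by 60 gives the monic gcd t-2.
Then lcm(f, g) = f·g / gcd(f, g); expanding and making the result monic gives the answer.

t^4-3t^3+17t^2-13t-34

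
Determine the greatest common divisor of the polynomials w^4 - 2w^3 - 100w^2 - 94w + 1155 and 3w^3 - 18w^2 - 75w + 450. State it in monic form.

Euclidean algorithm in ℚ[w]:
  w^4 - 2w^3 - 100w^2 - 94w + 1155 = ((1/3)w + 4/3)(3w^3 - 18w^2 - 75w + 450) + (-51w^2 - 144w + 555)
  3w^3 - 18w^2 - 75w + 450 = (-(1/17)w + 150/289)(-51w^2 - 144w + 555) + ((9360/289)w + 46800/289)
  -51w^2 - 144w + 555 = (-(4913/3120)w + 10693/3120)((9360/289)w + 46800/289) + (0)
Last nonzero remainder: (9360/289)w + 46800/289. Dividing through by 9360/289 gives the monic gcd w + 5.

w + 5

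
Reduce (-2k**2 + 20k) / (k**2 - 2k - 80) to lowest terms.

(-2k)/(k + 8)

Apply the Euclidean algorithm:
  -2k**2 + 20k = (-2)(k**2 - 2k - 80) + (16k - 160)
  k**2 - 2k - 80 = ((1/16)k + 1/2)(16k - 160) + (0)
Last nonzero remainder: 16k - 160. Dividing through by 16 gives the monic gcd k - 10.
Cancel k - 10 from numerator and denominator to get the reduced form.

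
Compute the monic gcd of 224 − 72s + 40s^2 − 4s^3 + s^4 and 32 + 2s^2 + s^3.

Apply the Euclidean algorithm:
  s^4 − 4s^3 + 40s^2 − 72s + 224 = (s − 6)(s^3 + 2s^2 + 32) + (52s^2 − 104s + 416)
  s^3 + 2s^2 + 32 = ((1/52)s + 1/13)(52s^2 − 104s + 416) + (0)
Last nonzero remainder: 52s^2 − 104s + 416. Dividing through by 52 gives the monic gcd s^2 − 2s + 8.

8 − 2s + s^2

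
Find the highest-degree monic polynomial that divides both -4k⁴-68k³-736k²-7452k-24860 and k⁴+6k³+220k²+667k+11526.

k²+k+113

Euclidean algorithm in ℚ[k]:
  -4k⁴-68k³-736k²-7452k-24860 = (-4)(k⁴+6k³+220k²+667k+11526) + (-44k³+144k²-4784k+21244)
  k⁴+6k³+220k²+667k+11526 = (-(1/44)k-51/242)(-44k³+144k²-4784k+21244) + ((17136/121)k²+(17136/121)k+1936368/121)
  -44k³+144k²-4784k+21244 = (-(1331/4284)k+5687/4284)((17136/121)k²+(17136/121)k+1936368/121) + (0)
Last nonzero remainder: (17136/121)k²+(17136/121)k+1936368/121. Dividing through by 17136/121 gives the monic gcd k²+k+113.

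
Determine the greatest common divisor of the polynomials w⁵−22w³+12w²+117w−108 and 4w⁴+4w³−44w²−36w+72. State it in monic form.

Apply the Euclidean algorithm:
  w⁵−22w³+12w²+117w−108 = ((1/4)w−1/4)(4w⁴+4w³−44w²−36w+72) + (−10w³+10w²+90w−90)
  4w⁴+4w³−44w²−36w+72 = (−(2/5)w−4/5)(−10w³+10w²+90w−90) + (0)
Last nonzero remainder: −10w³+10w²+90w−90. Dividing through by −10 gives the monic gcd w³−w²−9w+9.

w³−w²−9w+9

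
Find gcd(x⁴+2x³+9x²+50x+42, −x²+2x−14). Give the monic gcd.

By polynomial division,
  x⁴+2x³+9x²+50x+42 = (−x²−4x−3)(−x²+2x−14) + (0)
Last nonzero remainder: −x²+2x−14. Dividing through by −1 gives the monic gcd x²−2x+14.

x²−2x+14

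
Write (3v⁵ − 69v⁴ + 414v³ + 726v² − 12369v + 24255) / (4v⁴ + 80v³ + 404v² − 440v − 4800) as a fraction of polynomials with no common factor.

Apply the Euclidean algorithm:
  3v⁵ − 69v⁴ + 414v³ + 726v² − 12369v + 24255 = ((3/4)v − 129/4)(4v⁴ + 80v³ + 404v² − 440v − 4800) + (2691v³ + 14085v² − 22959v − 130545)
  4v⁴ + 80v³ + 404v² − 440v − 4800 = ((4/2691)v + 17660/804609)(2691v³ + 14085v² − 22959v − 130545) + ((11531100/89401)v² + (23062200/89401)v − 172966500/89401)
  2691v³ + 14085v² − 22959v − 130545 = ((80192697/3843700)v + 259352301/3843700)((11531100/89401)v² + (23062200/89401)v − 172966500/89401) + (0)
Last nonzero remainder: (11531100/89401)v² + (23062200/89401)v − 172966500/89401. Dividing through by 11531100/89401 gives the monic gcd v² + 2v − 15.
Cancel v² + 2v − 15 from numerator and denominator to get the reduced form.

(3v³ − 75v² + 609v − 1617)/(4v² + 72v + 320)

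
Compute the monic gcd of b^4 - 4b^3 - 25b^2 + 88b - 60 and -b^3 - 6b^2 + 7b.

b - 1

Euclidean algorithm in ℚ[b]:
  b^4 - 4b^3 - 25b^2 + 88b - 60 = (-b + 10)(-b^3 - 6b^2 + 7b) + (42b^2 + 18b - 60)
  -b^3 - 6b^2 + 7b = (-(1/42)b - 13/98)(42b^2 + 18b - 60) + ((390/49)b - 390/49)
  42b^2 + 18b - 60 = ((343/65)b + 98/13)((390/49)b - 390/49) + (0)
Last nonzero remainder: (390/49)b - 390/49. Dividing through by 390/49 gives the monic gcd b - 1.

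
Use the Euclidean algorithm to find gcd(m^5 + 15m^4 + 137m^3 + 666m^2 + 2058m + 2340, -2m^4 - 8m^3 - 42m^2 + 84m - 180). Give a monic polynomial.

m^2 + 6m + 30

Apply the Euclidean algorithm:
  m^5 + 15m^4 + 137m^3 + 666m^2 + 2058m + 2340 = (-(1/2)m - 11/2)(-2m^4 - 8m^3 - 42m^2 + 84m - 180) + (72m^3 + 477m^2 + 2430m + 1350)
  -2m^4 - 8m^3 - 42m^2 + 84m - 180 = (-(1/36)m + 7/96)(72m^3 + 477m^2 + 2430m + 1350) + (-(297/32)m^2 - (891/16)m - 4455/16)
  72m^3 + 477m^2 + 2430m + 1350 = (-(256/33)m - 160/33)(-(297/32)m^2 - (891/16)m - 4455/16) + (0)
Last nonzero remainder: -(297/32)m^2 - (891/16)m - 4455/16. Dividing through by -297/32 gives the monic gcd m^2 + 6m + 30.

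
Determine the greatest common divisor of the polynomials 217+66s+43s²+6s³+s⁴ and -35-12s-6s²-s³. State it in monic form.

7+s+s²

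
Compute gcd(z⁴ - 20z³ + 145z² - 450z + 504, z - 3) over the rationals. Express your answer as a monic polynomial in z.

z - 3

Apply the Euclidean algorithm:
  z⁴ - 20z³ + 145z² - 450z + 504 = (z³ - 17z² + 94z - 168)(z - 3) + (0)
The last nonzero remainder z - 3 is already monic.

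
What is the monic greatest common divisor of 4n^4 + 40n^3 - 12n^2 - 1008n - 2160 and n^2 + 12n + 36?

By polynomial division,
  4n^4 + 40n^3 - 12n^2 - 1008n - 2160 = (4n^2 - 8n - 60)(n^2 + 12n + 36) + (0)
The last nonzero remainder n^2 + 12n + 36 is already monic.

n^2 + 12n + 36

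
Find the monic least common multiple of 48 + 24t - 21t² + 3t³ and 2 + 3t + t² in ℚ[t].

32 + 32t - 6t² - 5t³ + t⁴

Apply the Euclidean algorithm:
  3t³ - 21t² + 24t + 48 = (3t - 30)(t² + 3t + 2) + (108t + 108)
  t² + 3t + 2 = ((1/108)t + 1/54)(108t + 108) + (0)
Last nonzero remainder: 108t + 108. Dividing through by 108 gives the monic gcd t + 1.
Then lcm(f, g) = f·g / gcd(f, g); expanding and making the result monic gives the answer.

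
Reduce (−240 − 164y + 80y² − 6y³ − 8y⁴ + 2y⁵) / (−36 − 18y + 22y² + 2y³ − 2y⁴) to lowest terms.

Repeated division with remainder:
  2y⁵ − 8y⁴ − 6y³ + 80y² − 164y − 240 = (−y + 3)(−2y⁴ + 2y³ + 22y² − 18y − 36) + (10y³ − 4y² − 146y − 132)
  −2y⁴ + 2y³ + 22y² − 18y − 36 = (−(1/5)y + 3/25)(10y³ − 4y² − 146y − 132) + (−(168/25)y² − (672/25)y − 504/25)
  10y³ − 4y² − 146y − 132 = (−(125/84)y + 275/42)(−(168/25)y² − (672/25)y − 504/25) + (0)
Last nonzero remainder: −(168/25)y² − (672/25)y − 504/25. Dividing through by −168/25 gives the monic gcd y² + 4y + 3.
Cancel y² + 4y + 3 from numerator and denominator to get the reduced form.

(40 − 26y + 8y² − y³)/(6 − 5y + y²)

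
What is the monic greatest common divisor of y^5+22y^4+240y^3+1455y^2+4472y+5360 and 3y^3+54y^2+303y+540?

y^2+9y+20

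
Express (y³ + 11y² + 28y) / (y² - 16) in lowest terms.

Repeated division with remainder:
  y³ + 11y² + 28y = (y + 11)(y² - 16) + (44y + 176)
  y² - 16 = ((1/44)y - 1/11)(44y + 176) + (0)
Last nonzero remainder: 44y + 176. Dividing through by 44 gives the monic gcd y + 4.
Cancel y + 4 from numerator and denominator to get the reduced form.

(y² + 7y)/(y - 4)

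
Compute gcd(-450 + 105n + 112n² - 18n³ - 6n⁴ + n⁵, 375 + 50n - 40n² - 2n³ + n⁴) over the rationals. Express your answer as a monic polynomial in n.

75 - 5n - 7n² + n³

Repeated division with remainder:
  n⁵ - 6n⁴ - 18n³ + 112n² + 105n - 450 = (n - 4)(n⁴ - 2n³ - 40n² + 50n + 375) + (14n³ - 98n² - 70n + 1050)
  n⁴ - 2n³ - 40n² + 50n + 375 = ((1/14)n + 5/14)(14n³ - 98n² - 70n + 1050) + (0)
Last nonzero remainder: 14n³ - 98n² - 70n + 1050. Dividing through by 14 gives the monic gcd n³ - 7n² - 5n + 75.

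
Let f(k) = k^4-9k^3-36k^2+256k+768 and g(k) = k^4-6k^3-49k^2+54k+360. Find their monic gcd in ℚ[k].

Repeated division with remainder:
  k^4-9k^3-36k^2+256k+768 = (k^4-6k^3-49k^2+54k+360) + (-3k^3+13k^2+202k+408)
  k^4-6k^3-49k^2+54k+360 = (-(1/3)k+5/9)(-3k^3+13k^2+202k+408) + ((100/9)k^2+(700/9)k+400/3)
  -3k^3+13k^2+202k+408 = (-(27/100)k+153/50)((100/9)k^2+(700/9)k+400/3) + (0)
Last nonzero remainder: (100/9)k^2+(700/9)k+400/3. Dividing through by 100/9 gives the monic gcd k^2+7k+12.

k^2+7k+12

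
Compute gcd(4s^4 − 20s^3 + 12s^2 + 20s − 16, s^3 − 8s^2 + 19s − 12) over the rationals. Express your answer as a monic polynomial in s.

Apply the Euclidean algorithm:
  4s^4 − 20s^3 + 12s^2 + 20s − 16 = (4s + 12)(s^3 − 8s^2 + 19s − 12) + (32s^2 − 160s + 128)
  s^3 − 8s^2 + 19s − 12 = ((1/32)s − 3/32)(32s^2 − 160s + 128) + (0)
Last nonzero remainder: 32s^2 − 160s + 128. Dividing through by 32 gives the monic gcd s^2 − 5s + 4.

s^2 − 5s + 4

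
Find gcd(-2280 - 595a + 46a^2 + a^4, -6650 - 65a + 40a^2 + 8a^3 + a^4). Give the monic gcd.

Apply the Euclidean algorithm:
  a^4 + 46a^2 - 595a - 2280 = (a^4 + 8a^3 + 40a^2 - 65a - 6650) + (-8a^3 + 6a^2 - 530a + 4370)
  a^4 + 8a^3 + 40a^2 - 65a - 6650 = (-(1/8)a - 35/32)(-8a^3 + 6a^2 - 530a + 4370) + (-(315/16)a^2 - (1575/16)a - 29925/16)
  -8a^3 + 6a^2 - 530a + 4370 = ((128/315)a - 736/315)(-(315/16)a^2 - (1575/16)a - 29925/16) + (0)
Last nonzero remainder: -(315/16)a^2 - (1575/16)a - 29925/16. Dividing through by -315/16 gives the monic gcd a^2 + 5a + 95.

95 + 5a + a^2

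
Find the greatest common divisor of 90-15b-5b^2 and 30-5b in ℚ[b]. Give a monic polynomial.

By polynomial division,
  -5b^2-15b+90 = (b+9)(-5b+30) + (-180)
  -5b+30 = ((1/36)b-1/6)(-180) + (0)
The last nonzero remainder is the constant -180, so the polynomials are coprime and gcd = 1.

1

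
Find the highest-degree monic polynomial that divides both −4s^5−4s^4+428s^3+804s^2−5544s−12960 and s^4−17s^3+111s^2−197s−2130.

Euclidean algorithm in ℚ[s]:
  −4s^5−4s^4+428s^3+804s^2−5544s−12960 = (−4s−72)(s^4−17s^3+111s^2−197s−2130) + (−352s^3+8008s^2−28248s−166320)
  s^4−17s^3+111s^2−197s−2130 = (−(1/352)s−23/1408)(−352s^3+8008s^2−28248s−166320) + ((2585/16)s^2−(18095/16)s−38775/8)
  −352s^3+8008s^2−28248s−166320 = (−(512/235)s+8064/235)((2585/16)s^2−(18095/16)s−38775/8) + (0)
Last nonzero remainder: (2585/16)s^2−(18095/16)s−38775/8. Dividing through by 2585/16 gives the monic gcd s^2−7s−30.

s^2−7s−30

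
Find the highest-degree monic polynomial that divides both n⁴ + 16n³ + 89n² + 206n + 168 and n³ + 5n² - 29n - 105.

Apply the Euclidean algorithm:
  n⁴ + 16n³ + 89n² + 206n + 168 = (n + 11)(n³ + 5n² - 29n - 105) + (63n² + 630n + 1323)
  n³ + 5n² - 29n - 105 = ((1/63)n - 5/63)(63n² + 630n + 1323) + (0)
Last nonzero remainder: 63n² + 630n + 1323. Dividing through by 63 gives the monic gcd n² + 10n + 21.

n² + 10n + 21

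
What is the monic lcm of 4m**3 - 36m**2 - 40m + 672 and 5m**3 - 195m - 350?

Repeated division with remainder:
  4m**3 - 36m**2 - 40m + 672 = (4/5)(5m**3 - 195m - 350) + (-36m**2 + 116m + 952)
  5m**3 - 195m - 350 = (-(5/36)m - 145/324)(-36m**2 + 116m + 952) + (-(880/81)m + 6160/81)
  -36m**2 + 116m + 952 = ((729/220)m + 1377/110)(-(880/81)m + 6160/81) + (0)
Last nonzero remainder: -(880/81)m + 6160/81. Dividing through by -880/81 gives the monic gcd m - 7.
Then lcm(f, g) = f·g / gcd(f, g); expanding and making the result monic gives the answer.

m**5 - 2m**4 - 63m**3 + 8m**2 + 1076m + 1680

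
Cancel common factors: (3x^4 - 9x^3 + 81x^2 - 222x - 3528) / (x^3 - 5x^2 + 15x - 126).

(3x^3 + 9x^2 + 135x + 588)/(x^2 + x + 21)

Apply the Euclidean algorithm:
  3x^4 - 9x^3 + 81x^2 - 222x - 3528 = (3x + 6)(x^3 - 5x^2 + 15x - 126) + (66x^2 + 66x - 2772)
  x^3 - 5x^2 + 15x - 126 = ((1/66)x - 1/11)(66x^2 + 66x - 2772) + (63x - 378)
  66x^2 + 66x - 2772 = ((22/21)x + 22/3)(63x - 378) + (0)
Last nonzero remainder: 63x - 378. Dividing through by 63 gives the monic gcd x - 6.
Cancel x - 6 from numerator and denominator to get the reduced form.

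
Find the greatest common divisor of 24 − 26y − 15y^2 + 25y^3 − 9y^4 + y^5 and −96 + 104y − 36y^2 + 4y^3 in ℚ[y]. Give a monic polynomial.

Euclidean algorithm in ℚ[y]:
  y^5 − 9y^4 + 25y^3 − 15y^2 − 26y + 24 = ((1/4)y^2 − 1/4)(4y^3 − 36y^2 + 104y − 96) + (0)
Last nonzero remainder: 4y^3 − 36y^2 + 104y − 96. Dividing through by 4 gives the monic gcd y^3 − 9y^2 + 26y − 24.

−24 + 26y − 9y^2 + y^3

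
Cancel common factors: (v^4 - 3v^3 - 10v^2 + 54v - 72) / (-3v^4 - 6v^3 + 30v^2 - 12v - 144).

(-v + 3)/(3v + 6)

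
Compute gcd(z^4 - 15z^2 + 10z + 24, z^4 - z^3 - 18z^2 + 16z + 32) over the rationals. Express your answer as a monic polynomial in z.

z^3 + 3z^2 - 6z - 8

Euclidean algorithm in ℚ[z]:
  z^4 - 15z^2 + 10z + 24 = (z^4 - z^3 - 18z^2 + 16z + 32) + (z^3 + 3z^2 - 6z - 8)
  z^4 - z^3 - 18z^2 + 16z + 32 = (z - 4)(z^3 + 3z^2 - 6z - 8) + (0)
The last nonzero remainder z^3 + 3z^2 - 6z - 8 is already monic.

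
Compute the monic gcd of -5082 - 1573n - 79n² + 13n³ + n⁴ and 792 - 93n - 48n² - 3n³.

11 + n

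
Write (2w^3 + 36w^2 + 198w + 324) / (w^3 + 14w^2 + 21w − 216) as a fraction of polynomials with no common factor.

(2w^2 + 18w + 36)/(w^2 + 5w − 24)

By polynomial division,
  2w^3 + 36w^2 + 198w + 324 = (2)(w^3 + 14w^2 + 21w − 216) + (8w^2 + 156w + 756)
  w^3 + 14w^2 + 21w − 216 = ((1/8)w − 11/16)(8w^2 + 156w + 756) + ((135/4)w + 1215/4)
  8w^2 + 156w + 756 = ((32/135)w + 112/45)((135/4)w + 1215/4) + (0)
Last nonzero remainder: (135/4)w + 1215/4. Dividing through by 135/4 gives the monic gcd w + 9.
Cancel w + 9 from numerator and denominator to get the reduced form.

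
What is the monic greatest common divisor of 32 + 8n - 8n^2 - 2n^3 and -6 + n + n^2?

-2 + n

Apply the Euclidean algorithm:
  -2n^3 - 8n^2 + 8n + 32 = (-2n - 6)(n^2 + n - 6) + (2n - 4)
  n^2 + n - 6 = ((1/2)n + 3/2)(2n - 4) + (0)
Last nonzero remainder: 2n - 4. Dividing through by 2 gives the monic gcd n - 2.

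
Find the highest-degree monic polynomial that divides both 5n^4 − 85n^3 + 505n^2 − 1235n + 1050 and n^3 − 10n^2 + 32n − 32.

n − 2

Apply the Euclidean algorithm:
  5n^4 − 85n^3 + 505n^2 − 1235n + 1050 = (5n − 35)(n^3 − 10n^2 + 32n − 32) + (−5n^2 + 45n − 70)
  n^3 − 10n^2 + 32n − 32 = (−(1/5)n + 1/5)(−5n^2 + 45n − 70) + (9n − 18)
  −5n^2 + 45n − 70 = (−(5/9)n + 35/9)(9n − 18) + (0)
Last nonzero remainder: 9n − 18. Dividing through by 9 gives the monic gcd n − 2.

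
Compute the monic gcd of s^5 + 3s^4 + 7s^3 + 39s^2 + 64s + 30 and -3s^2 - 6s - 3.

s^2 + 2s + 1

By polynomial division,
  s^5 + 3s^4 + 7s^3 + 39s^2 + 64s + 30 = (-(1/3)s^3 - (1/3)s^2 - (4/3)s - 10)(-3s^2 - 6s - 3) + (0)
Last nonzero remainder: -3s^2 - 6s - 3. Dividing through by -3 gives the monic gcd s^2 + 2s + 1.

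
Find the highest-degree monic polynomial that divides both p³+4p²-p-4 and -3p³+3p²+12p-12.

p-1

Apply the Euclidean algorithm:
  p³+4p²-p-4 = (-1/3)(-3p³+3p²+12p-12) + (5p²+3p-8)
  -3p³+3p²+12p-12 = (-(3/5)p+24/25)(5p²+3p-8) + ((108/25)p-108/25)
  5p²+3p-8 = ((125/108)p+50/27)((108/25)p-108/25) + (0)
Last nonzero remainder: (108/25)p-108/25. Dividing through by 108/25 gives the monic gcd p-1.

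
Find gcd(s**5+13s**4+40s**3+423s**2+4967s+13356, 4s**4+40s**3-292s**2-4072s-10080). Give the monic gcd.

Apply the Euclidean algorithm:
  s**5+13s**4+40s**3+423s**2+4967s+13356 = ((1/4)s+3/4)(4s**4+40s**3-292s**2-4072s-10080) + (83s**3+1660s**2+10541s+20916)
  4s**4+40s**3-292s**2-4072s-10080 = ((4/83)s-40/83)(83s**3+1660s**2+10541s+20916) + (0)
Last nonzero remainder: 83s**3+1660s**2+10541s+20916. Dividing through by 83 gives the monic gcd s**3+20s**2+127s+252.

s**3+20s**2+127s+252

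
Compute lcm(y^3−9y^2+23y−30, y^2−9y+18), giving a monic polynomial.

y^4−12y^3+50y^2−99y+90

Apply the Euclidean algorithm:
  y^3−9y^2+23y−30 = (y)(y^2−9y+18) + (5y−30)
  y^2−9y+18 = ((1/5)y−3/5)(5y−30) + (0)
Last nonzero remainder: 5y−30. Dividing through by 5 gives the monic gcd y−6.
Then lcm(f, g) = f·g / gcd(f, g); expanding and making the result monic gives the answer.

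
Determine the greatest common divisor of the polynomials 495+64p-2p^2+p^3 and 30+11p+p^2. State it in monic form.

Apply the Euclidean algorithm:
  p^3-2p^2+64p+495 = (p-13)(p^2+11p+30) + (177p+885)
  p^2+11p+30 = ((1/177)p+2/59)(177p+885) + (0)
Last nonzero remainder: 177p+885. Dividing through by 177 gives the monic gcd p+5.

5+p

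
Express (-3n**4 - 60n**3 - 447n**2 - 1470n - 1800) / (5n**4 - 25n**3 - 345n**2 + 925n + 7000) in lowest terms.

Repeated division with remainder:
  -3n**4 - 60n**3 - 447n**2 - 1470n - 1800 = (-3/5)(5n**4 - 25n**3 - 345n**2 + 925n + 7000) + (-75n**3 - 654n**2 - 915n + 2400)
  5n**4 - 25n**3 - 345n**2 + 925n + 7000 = (-(1/15)n + 343/375)(-75n**3 - 654n**2 - 915n + 2400) + ((24024/125)n**2 + (48048/25)n + 24024/5)
  -75n**3 - 654n**2 - 915n + 2400 = (-(3125/8008)n + 500/1001)((24024/125)n**2 + (48048/25)n + 24024/5) + (0)
Last nonzero remainder: (24024/125)n**2 + (48048/25)n + 24024/5. Dividing through by 24024/125 gives the monic gcd n**2 + 10n + 25.
Cancel n**2 + 10n + 25 from numerator and denominator to get the reduced form.

(-3n**2 - 30n - 72)/(5n**2 - 75n + 280)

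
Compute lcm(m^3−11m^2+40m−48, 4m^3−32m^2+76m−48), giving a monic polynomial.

m^4−12m^3+51m^2−88m+48

By polynomial division,
  m^3−11m^2+40m−48 = (1/4)(4m^3−32m^2+76m−48) + (−3m^2+21m−36)
  4m^3−32m^2+76m−48 = (−(4/3)m+4/3)(−3m^2+21m−36) + (0)
Last nonzero remainder: −3m^2+21m−36. Dividing through by −3 gives the monic gcd m^2−7m+12.
Then lcm(f, g) = f·g / gcd(f, g); expanding and making the result monic gives the answer.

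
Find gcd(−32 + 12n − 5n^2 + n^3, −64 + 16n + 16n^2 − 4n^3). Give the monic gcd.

−4 + n

Apply the Euclidean algorithm:
  n^3 − 5n^2 + 12n − 32 = (−1/4)(−4n^3 + 16n^2 + 16n − 64) + (−n^2 + 16n − 48)
  −4n^3 + 16n^2 + 16n − 64 = (4n + 48)(−n^2 + 16n − 48) + (−560n + 2240)
  −n^2 + 16n − 48 = ((1/560)n − 3/140)(−560n + 2240) + (0)
Last nonzero remainder: −560n + 2240. Dividing through by −560 gives the monic gcd n − 4.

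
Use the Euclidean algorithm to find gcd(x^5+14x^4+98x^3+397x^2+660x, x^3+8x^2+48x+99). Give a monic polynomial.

Apply the Euclidean algorithm:
  x^5+14x^4+98x^3+397x^2+660x = (x^2+6x+2)(x^3+8x^2+48x+99) + (−6x^2−30x−198)
  x^3+8x^2+48x+99 = (−(1/6)x−1/2)(−6x^2−30x−198) + (0)
Last nonzero remainder: −6x^2−30x−198. Dividing through by −6 gives the monic gcd x^2+5x+33.

x^2+5x+33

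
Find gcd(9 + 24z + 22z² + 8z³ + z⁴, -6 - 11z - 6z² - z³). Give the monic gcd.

Apply the Euclidean algorithm:
  z⁴ + 8z³ + 22z² + 24z + 9 = (-z - 2)(-z³ - 6z² - 11z - 6) + (-z² - 4z - 3)
  -z³ - 6z² - 11z - 6 = (z + 2)(-z² - 4z - 3) + (0)
Last nonzero remainder: -z² - 4z - 3. Dividing through by -1 gives the monic gcd z² + 4z + 3.

3 + 4z + z²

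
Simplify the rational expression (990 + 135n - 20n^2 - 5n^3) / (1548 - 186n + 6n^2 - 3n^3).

By polynomial division,
  -5n^3 - 20n^2 + 135n + 990 = (5/3)(-3n^3 + 6n^2 - 186n + 1548) + (-30n^2 + 445n - 1590)
  -3n^3 + 6n^2 - 186n + 1548 = ((1/10)n + 77/60)(-30n^2 + 445n - 1590) + (-(7177/12)n + 7177/2)
  -30n^2 + 445n - 1590 = ((360/7177)n - 3180/7177)(-(7177/12)n + 7177/2) + (0)
Last nonzero remainder: -(7177/12)n + 7177/2. Dividing through by -7177/12 gives the monic gcd n - 6.
Cancel n - 6 from numerator and denominator to get the reduced form.

(165 + 50n + 5n^2)/(258 + 12n + 3n^2)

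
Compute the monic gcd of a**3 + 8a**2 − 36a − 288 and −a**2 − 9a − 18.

a + 6

Repeated division with remainder:
  a**3 + 8a**2 − 36a − 288 = (−a + 1)(−a**2 − 9a − 18) + (−45a − 270)
  −a**2 − 9a − 18 = ((1/45)a + 1/15)(−45a − 270) + (0)
Last nonzero remainder: −45a − 270. Dividing through by −45 gives the monic gcd a + 6.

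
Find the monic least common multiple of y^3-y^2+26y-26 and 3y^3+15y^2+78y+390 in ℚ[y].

Euclidean algorithm in ℚ[y]:
  y^3-y^2+26y-26 = (1/3)(3y^3+15y^2+78y+390) + (-6y^2-156)
  3y^3+15y^2+78y+390 = (-(1/2)y-5/2)(-6y^2-156) + (0)
Last nonzero remainder: -6y^2-156. Dividing through by -6 gives the monic gcd y^2+26.
Then lcm(f, g) = f·g / gcd(f, g); expanding and making the result monic gives the answer.

y^4+4y^3+21y^2+104y-130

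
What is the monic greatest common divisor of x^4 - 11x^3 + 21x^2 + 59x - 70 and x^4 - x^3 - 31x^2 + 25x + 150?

x^2 - 3x - 10

By polynomial division,
  x^4 - 11x^3 + 21x^2 + 59x - 70 = (x^4 - x^3 - 31x^2 + 25x + 150) + (-10x^3 + 52x^2 + 34x - 220)
  x^4 - x^3 - 31x^2 + 25x + 150 = (-(1/10)x - 21/50)(-10x^3 + 52x^2 + 34x - 220) + (-(144/25)x^2 + (432/25)x + 288/5)
  -10x^3 + 52x^2 + 34x - 220 = ((125/72)x - 275/72)(-(144/25)x^2 + (432/25)x + 288/5) + (0)
Last nonzero remainder: -(144/25)x^2 + (432/25)x + 288/5. Dividing through by -144/25 gives the monic gcd x^2 - 3x - 10.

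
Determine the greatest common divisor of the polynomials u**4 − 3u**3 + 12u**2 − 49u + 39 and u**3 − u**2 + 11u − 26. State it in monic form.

u**2 + u + 13

Apply the Euclidean algorithm:
  u**4 − 3u**3 + 12u**2 − 49u + 39 = (u − 2)(u**3 − u**2 + 11u − 26) + (−u**2 − u − 13)
  u**3 − u**2 + 11u − 26 = (−u + 2)(−u**2 − u − 13) + (0)
Last nonzero remainder: −u**2 − u − 13. Dividing through by −1 gives the monic gcd u**2 + u + 13.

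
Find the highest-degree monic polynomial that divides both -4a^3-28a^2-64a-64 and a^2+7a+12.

Euclidean algorithm in ℚ[a]:
  -4a^3-28a^2-64a-64 = (-4a)(a^2+7a+12) + (-16a-64)
  a^2+7a+12 = (-(1/16)a-3/16)(-16a-64) + (0)
Last nonzero remainder: -16a-64. Dividing through by -16 gives the monic gcd a+4.

a+4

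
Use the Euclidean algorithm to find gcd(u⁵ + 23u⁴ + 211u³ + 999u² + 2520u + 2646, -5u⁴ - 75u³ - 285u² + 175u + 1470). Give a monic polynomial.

u³ + 17u² + 91u + 147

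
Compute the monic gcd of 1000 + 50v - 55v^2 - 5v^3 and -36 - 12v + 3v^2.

1

Apply the Euclidean algorithm:
  -5v^3 - 55v^2 + 50v + 1000 = (-(5/3)v - 25)(3v^2 - 12v - 36) + (-310v + 100)
  3v^2 - 12v - 36 = (-(3/310)v + 171/4805)(-310v + 100) + (-38016/961)
  -310v + 100 = ((148955/19008)v - 24025/9504)(-38016/961) + (0)
The last nonzero remainder is the constant -38016/961, so the polynomials are coprime and gcd = 1.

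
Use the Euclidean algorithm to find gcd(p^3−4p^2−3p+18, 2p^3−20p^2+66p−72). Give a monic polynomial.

p^2−6p+9

By polynomial division,
  p^3−4p^2−3p+18 = (1/2)(2p^3−20p^2+66p−72) + (6p^2−36p+54)
  2p^3−20p^2+66p−72 = ((1/3)p−4/3)(6p^2−36p+54) + (0)
Last nonzero remainder: 6p^2−36p+54. Dividing through by 6 gives the monic gcd p^2−6p+9.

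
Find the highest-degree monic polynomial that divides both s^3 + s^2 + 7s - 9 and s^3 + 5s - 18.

s^2 + 2s + 9

By polynomial division,
  s^3 + s^2 + 7s - 9 = (s^3 + 5s - 18) + (s^2 + 2s + 9)
  s^3 + 5s - 18 = (s - 2)(s^2 + 2s + 9) + (0)
The last nonzero remainder s^2 + 2s + 9 is already monic.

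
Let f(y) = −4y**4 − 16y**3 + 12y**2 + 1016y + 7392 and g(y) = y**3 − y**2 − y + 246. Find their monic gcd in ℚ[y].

y + 6

By polynomial division,
  −4y**4 − 16y**3 + 12y**2 + 1016y + 7392 = (−4y − 20)(y**3 − y**2 − y + 246) + (−12y**2 + 1980y + 12312)
  y**3 − y**2 − y + 246 = (−(1/12)y − 41/3)(−12y**2 + 1980y + 12312) + (28085y + 168510)
  −12y**2 + 1980y + 12312 = (−(12/28085)y + 2052/28085)(28085y + 168510) + (0)
Last nonzero remainder: 28085y + 168510. Dividing through by 28085 gives the monic gcd y + 6.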